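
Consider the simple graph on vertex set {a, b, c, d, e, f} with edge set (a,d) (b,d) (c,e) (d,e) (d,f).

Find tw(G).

1

A width-1 tree decomposition is:
Bags: B1 = {a, d}  B2 = {d, f}  B3 = {d, e}  B4 = {b, d}  B5 = {c, e}
Tree: B1–B2, B2–B3, B2–B4, B3–B5
The largest bag has 2 vertices, giving width 1; this decomposition certifies tw(G) ≤ 1. G has an edge, so its treewidth is at least 1. Therefore the treewidth is 1.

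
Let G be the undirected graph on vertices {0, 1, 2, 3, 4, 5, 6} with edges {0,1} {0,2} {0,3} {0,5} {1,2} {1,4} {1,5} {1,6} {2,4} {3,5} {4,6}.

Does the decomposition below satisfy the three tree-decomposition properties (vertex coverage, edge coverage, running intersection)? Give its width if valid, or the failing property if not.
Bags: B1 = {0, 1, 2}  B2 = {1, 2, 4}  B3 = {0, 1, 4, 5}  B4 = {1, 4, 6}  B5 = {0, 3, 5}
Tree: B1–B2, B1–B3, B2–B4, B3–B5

A tree decomposition must satisfy three properties: every vertex lies in some bag; for every edge, both endpoints lie together in some bag; and for every vertex, the bags containing it form a connected subtree. Here bags containing vertex 4 are not connected in the tree, so the decomposition is invalid.

No — bags containing vertex 4 are not connected in the tree.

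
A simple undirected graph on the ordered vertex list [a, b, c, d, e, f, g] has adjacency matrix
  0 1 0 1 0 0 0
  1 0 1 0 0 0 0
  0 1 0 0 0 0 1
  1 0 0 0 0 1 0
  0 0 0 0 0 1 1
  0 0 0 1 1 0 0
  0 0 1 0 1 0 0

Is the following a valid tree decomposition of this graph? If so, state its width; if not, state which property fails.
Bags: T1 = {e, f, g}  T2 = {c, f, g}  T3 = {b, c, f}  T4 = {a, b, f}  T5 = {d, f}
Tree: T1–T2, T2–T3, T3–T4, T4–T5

A tree decomposition must satisfy three properties: every vertex lies in some bag; for every edge, both endpoints lie together in some bag; and for every vertex, the bags containing it form a connected subtree. Here edge (a,d) lies in no bag, so the decomposition is invalid.

No — edge (a,d) lies in no bag.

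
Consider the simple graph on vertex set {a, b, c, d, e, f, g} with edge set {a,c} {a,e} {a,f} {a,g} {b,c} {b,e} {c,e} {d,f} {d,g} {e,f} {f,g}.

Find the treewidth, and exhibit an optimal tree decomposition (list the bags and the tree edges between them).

Each bag holds 3 vertices, so the decomposition has width 2, which upper-bounds the treewidth. For the lower bound, the 3 vertices {a, c, e} are pairwise adjacent, and any tree decomposition puts a clique entirely inside one bag — forcing width ≥ 2. Combining the bounds, tw(G) = 2.

Treewidth 2.
Bags: B1 = {a, e, f}  B2 = {a, c, e}  B3 = {a, f, g}  B4 = {b, c, e}  B5 = {d, f, g}
Tree: B1–B2, B1–B3, B2–B4, B3–B5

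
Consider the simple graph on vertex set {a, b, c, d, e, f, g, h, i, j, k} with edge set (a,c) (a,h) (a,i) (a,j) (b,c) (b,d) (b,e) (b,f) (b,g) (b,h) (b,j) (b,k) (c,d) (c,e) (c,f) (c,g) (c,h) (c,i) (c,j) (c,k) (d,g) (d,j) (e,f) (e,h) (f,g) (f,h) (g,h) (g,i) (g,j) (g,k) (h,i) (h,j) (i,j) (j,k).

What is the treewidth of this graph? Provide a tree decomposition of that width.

Treewidth 4.
One such decomposition:
Bags: B1 = {b, c, d, g, j}  B2 = {b, c, g, h, j}  B3 = {b, c, f, g, h}  B4 = {b, c, g, j, k}  B5 = {b, c, e, f, h}  B6 = {c, g, h, i, j}  B7 = {a, c, h, i, j}
Tree: B1–B2, B2–B3, B2–B4, B3–B5, B2–B6, B6–B7

The largest bag has 5 vertices, giving width 4; this decomposition certifies tw(G) ≤ 4. Conversely, {b, c, d, g, j} is a clique of size 5, and the vertices of any clique must share a bag in every tree decomposition; so some bag has ≥ 5 vertices and tw(G) ≥ 4. Combining the bounds, tw(G) = 4.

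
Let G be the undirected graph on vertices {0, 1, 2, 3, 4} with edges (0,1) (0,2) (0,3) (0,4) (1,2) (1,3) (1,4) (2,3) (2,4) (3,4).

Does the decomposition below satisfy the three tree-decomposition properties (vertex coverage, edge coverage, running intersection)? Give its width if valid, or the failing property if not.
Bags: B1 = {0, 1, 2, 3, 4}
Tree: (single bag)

Yes; width 4.

Vertex coverage: the bags together contain {0, 1, 2, 3, 4}, the full vertex set. Edge coverage: each edge of G has both endpoints in at least one bag. Running intersection: for every vertex, the bags containing it form a connected subtree. All three properties hold, so this is a valid tree decomposition of width max|bag| − 1 = 4, and hence tw(G) ≤ 4.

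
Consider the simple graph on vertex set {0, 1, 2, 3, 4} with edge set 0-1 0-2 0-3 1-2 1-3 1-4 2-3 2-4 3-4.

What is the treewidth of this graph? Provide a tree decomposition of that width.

Treewidth 3.
Bags: B1 = {1, 2, 3, 4}  B2 = {0, 1, 2, 3}
Tree: B1–B2

Every bag has size at most 4, so the width is 4 − 1 = 3 and tw(G) ≤ 3. For the lower bound, the 4 vertices {0, 1, 2, 3} are pairwise adjacent, and any tree decomposition puts a clique entirely inside one bag — forcing width ≥ 3. Combining the bounds, tw(G) = 3.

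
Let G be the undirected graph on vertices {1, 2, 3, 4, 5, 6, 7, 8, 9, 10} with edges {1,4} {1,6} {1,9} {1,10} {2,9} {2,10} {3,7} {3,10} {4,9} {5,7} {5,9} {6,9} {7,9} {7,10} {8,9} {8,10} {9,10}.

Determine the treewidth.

A width-2 tree decomposition is:
Bags: B1 = {1, 9, 10}  B2 = {7, 9, 10}  B3 = {8, 9, 10}  B4 = {2, 9, 10}  B5 = {3, 7, 10}  B6 = {1, 6, 9}  B7 = {1, 4, 9}  B8 = {5, 7, 9}
Tree: B1–B2, B1–B3, B1–B4, B2–B5, B1–B6, B6–B7, B2–B8
Every bag has size at most 3, so the width is 3 − 1 = 2 and tw(G) ≤ 2. Conversely, {8, 9, 10} is a clique of size 3, and the vertices of any clique must share a bag in every tree decomposition; so some bag has ≥ 3 vertices and tw(G) ≥ 2. The upper and lower bounds meet at 2, so that is the treewidth.

2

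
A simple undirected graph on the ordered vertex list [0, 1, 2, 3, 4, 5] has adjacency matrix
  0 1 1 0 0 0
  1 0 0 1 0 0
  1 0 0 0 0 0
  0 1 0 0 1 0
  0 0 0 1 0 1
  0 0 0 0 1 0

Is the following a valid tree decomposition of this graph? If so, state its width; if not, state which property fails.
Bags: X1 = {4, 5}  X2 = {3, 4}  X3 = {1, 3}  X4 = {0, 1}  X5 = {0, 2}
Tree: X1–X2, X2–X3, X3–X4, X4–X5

Checking the three conditions: (i) the bags cover all of {0, 1, 2, 3, 4, 5}; (ii) for each edge, some bag contains both endpoints; (iii) the bags containing any fixed vertex form a subtree. All hold, so the decomposition is valid with width 2 − 1 = 1.

Yes; width 1.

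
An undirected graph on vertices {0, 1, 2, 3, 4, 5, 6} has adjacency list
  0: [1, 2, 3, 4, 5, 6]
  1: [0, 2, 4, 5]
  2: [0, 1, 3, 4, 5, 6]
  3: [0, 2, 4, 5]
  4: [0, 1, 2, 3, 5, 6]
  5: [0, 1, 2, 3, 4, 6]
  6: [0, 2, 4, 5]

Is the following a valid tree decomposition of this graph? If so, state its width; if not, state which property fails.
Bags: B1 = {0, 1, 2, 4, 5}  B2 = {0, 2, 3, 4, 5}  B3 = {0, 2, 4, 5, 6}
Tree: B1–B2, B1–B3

Yes; width 4.

Checking the three conditions: (i) the bags cover all of {0, 1, 2, 3, 4, 5, 6}; (ii) for each edge, some bag contains both endpoints; (iii) the bags containing any fixed vertex form a subtree. All hold, so the decomposition is valid with width 5 − 1 = 4.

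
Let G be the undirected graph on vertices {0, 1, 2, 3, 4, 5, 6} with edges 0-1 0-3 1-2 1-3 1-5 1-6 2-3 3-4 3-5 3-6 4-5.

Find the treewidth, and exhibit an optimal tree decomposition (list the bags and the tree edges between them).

Each bag holds 3 vertices, so the decomposition has width 2, which upper-bounds the treewidth. On the other hand G contains the 3-clique {0, 1, 3}. A clique must lie in a single bag of any decomposition, so no decomposition can have width below 2. The upper and lower bounds meet at 2, so that is the treewidth.

Treewidth 2.
One optimal decomposition is:
Bags: B1 = {1, 3, 5}  B2 = {3, 4, 5}  B3 = {1, 2, 3}  B4 = {0, 1, 3}  B5 = {1, 3, 6}
Tree: B1–B2, B1–B3, B1–B4, B1–B5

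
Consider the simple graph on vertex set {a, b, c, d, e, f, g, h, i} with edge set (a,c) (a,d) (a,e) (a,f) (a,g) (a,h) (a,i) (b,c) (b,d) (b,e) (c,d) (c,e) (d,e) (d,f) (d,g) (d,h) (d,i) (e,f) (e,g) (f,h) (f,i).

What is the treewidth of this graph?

3

A width-3 tree decomposition is:
Bags: B1 = {b, c, d, e}  B2 = {a, c, d, e}  B3 = {a, d, e, g}  B4 = {a, d, e, f}  B5 = {a, d, f, i}  B6 = {a, d, f, h}
Tree: B1–B2, B2–B3, B3–B4, B4–B5, B5–B6
The largest bag has 4 vertices, giving width 3; this decomposition certifies tw(G) ≤ 3. Conversely, {a, d, e, g} is a clique of size 4, and the vertices of any clique must share a bag in every tree decomposition; so some bag has ≥ 4 vertices and tw(G) ≥ 3. Hence tw(G) = 3 exactly.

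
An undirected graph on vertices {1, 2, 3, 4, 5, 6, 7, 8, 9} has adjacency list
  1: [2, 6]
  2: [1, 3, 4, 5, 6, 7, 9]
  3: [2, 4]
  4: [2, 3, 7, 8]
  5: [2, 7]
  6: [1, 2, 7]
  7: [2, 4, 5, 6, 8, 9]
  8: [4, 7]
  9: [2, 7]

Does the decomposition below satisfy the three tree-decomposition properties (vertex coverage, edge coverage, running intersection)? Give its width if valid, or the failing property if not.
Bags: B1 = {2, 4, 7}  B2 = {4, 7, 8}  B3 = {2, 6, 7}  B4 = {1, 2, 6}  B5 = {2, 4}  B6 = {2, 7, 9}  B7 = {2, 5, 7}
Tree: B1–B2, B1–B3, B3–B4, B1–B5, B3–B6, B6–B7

No — vertex 3 appears in no bag.

A tree decomposition must satisfy three properties: every vertex lies in some bag; for every edge, both endpoints lie together in some bag; and for every vertex, the bags containing it form a connected subtree. Here vertex 3 appears in no bag, so the decomposition is invalid.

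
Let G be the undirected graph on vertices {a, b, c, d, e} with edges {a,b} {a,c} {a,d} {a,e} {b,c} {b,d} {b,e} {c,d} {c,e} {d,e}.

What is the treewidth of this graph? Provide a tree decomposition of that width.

Treewidth 4.
Bags: B1 = {a, b, c, d, e}
Tree: (single bag)

With just one bag of size 5, the width is 5 − 1 = 4, so tw(G) ≤ 4. On the other hand G contains the 5-clique {a, b, c, d, e}. A clique must lie in a single bag of any decomposition, so no decomposition can have width below 4. Therefore the treewidth is 4.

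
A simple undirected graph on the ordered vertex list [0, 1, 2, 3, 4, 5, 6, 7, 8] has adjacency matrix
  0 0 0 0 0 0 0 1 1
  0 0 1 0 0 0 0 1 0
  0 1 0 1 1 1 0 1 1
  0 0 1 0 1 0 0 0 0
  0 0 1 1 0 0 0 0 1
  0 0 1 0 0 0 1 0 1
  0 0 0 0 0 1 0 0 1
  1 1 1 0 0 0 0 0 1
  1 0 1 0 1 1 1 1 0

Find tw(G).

A width-2 tree decomposition is:
Bags: B1 = {2, 7, 8}  B2 = {2, 5, 8}  B3 = {2, 4, 8}  B4 = {2, 3, 4}  B5 = {5, 6, 8}  B6 = {1, 2, 7}  B7 = {0, 7, 8}
Tree: B1–B2, B2–B3, B3–B4, B2–B5, B1–B6, B1–B7
The largest bag has 3 vertices, giving width 2; this decomposition certifies tw(G) ≤ 2. Conversely, {0, 7, 8} is a clique of size 3, and the vertices of any clique must share a bag in every tree decomposition; so some bag has ≥ 3 vertices and tw(G) ≥ 2. Therefore the treewidth is 2.

2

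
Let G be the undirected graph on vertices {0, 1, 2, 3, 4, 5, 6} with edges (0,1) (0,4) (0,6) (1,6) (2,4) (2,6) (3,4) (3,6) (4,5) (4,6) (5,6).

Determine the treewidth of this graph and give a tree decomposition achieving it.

Every bag has size at most 3, so the width is 3 − 1 = 2 and tw(G) ≤ 2. Conversely, {0, 1, 6} is a clique of size 3, and the vertices of any clique must share a bag in every tree decomposition; so some bag has ≥ 3 vertices and tw(G) ≥ 2. The upper and lower bounds meet at 2, so that is the treewidth.

Treewidth 2.
One optimal decomposition is:
Bags: B1 = {4, 5, 6}  B2 = {2, 4, 6}  B3 = {0, 4, 6}  B4 = {3, 4, 6}  B5 = {0, 1, 6}
Tree: B1–B2, B1–B3, B3–B4, B3–B5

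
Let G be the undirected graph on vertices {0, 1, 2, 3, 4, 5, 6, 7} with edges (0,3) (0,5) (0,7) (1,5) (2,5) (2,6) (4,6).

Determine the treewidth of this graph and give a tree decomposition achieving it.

Treewidth 1.
One optimal decomposition is:
Bags: B1 = {0, 5}  B2 = {0, 3}  B3 = {2, 5}  B4 = {1, 5}  B5 = {2, 6}  B6 = {0, 7}  B7 = {4, 6}
Tree: B1–B2, B1–B3, B3–B4, B3–B5, B1–B6, B5–B7

The largest bag has 2 vertices, giving width 1; this decomposition certifies tw(G) ≤ 1. G has an edge, so its treewidth is at least 1. Combining the bounds, tw(G) = 1.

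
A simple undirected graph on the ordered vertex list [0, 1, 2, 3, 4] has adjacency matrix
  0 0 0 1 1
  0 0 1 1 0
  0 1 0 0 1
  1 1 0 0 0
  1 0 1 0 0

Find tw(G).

2

A width-2 tree decomposition is:
Bags: B1 = {1, 2, 4}  B2 = {0, 1, 4}  B3 = {0, 1, 3}
Tree: B1–B2, B2–B3
Every bag has size at most 3, so the width is 3 − 1 = 2 and tw(G) ≤ 2. Since 1–2–4–0–3–1 is a cycle in G, G is not acyclic. Forests are exactly the graphs of treewidth ≤ 1, so tw(G) ≥ 2. Combining the bounds, tw(G) = 2.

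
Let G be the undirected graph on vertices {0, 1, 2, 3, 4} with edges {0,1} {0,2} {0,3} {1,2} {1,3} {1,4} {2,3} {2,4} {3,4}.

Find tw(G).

3

A width-3 tree decomposition is:
Bags: B1 = {1, 2, 3, 4}  B2 = {0, 1, 2, 3}
Tree: B1–B2
Every bag has size at most 4, so the width is 4 − 1 = 3 and tw(G) ≤ 3. On the other hand G contains the 4-clique {0, 1, 2, 3}. A clique must lie in a single bag of any decomposition, so no decomposition can have width below 3. The upper and lower bounds meet at 3, so that is the treewidth.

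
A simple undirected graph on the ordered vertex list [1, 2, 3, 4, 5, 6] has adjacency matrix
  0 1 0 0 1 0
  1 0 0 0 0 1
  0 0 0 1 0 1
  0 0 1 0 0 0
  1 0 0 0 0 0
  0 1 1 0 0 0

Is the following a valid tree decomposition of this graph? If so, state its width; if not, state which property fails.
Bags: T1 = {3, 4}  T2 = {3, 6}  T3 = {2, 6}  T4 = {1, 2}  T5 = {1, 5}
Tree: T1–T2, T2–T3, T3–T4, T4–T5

Vertex coverage: the bags together contain {1, 2, 3, 4, 5, 6}, the full vertex set. Edge coverage: each edge of G has both endpoints in at least one bag. Running intersection: for every vertex, the bags containing it form a connected subtree. All three properties hold, so this is a valid tree decomposition of width max|bag| − 1 = 1, and hence tw(G) ≤ 1.

Yes; width 1.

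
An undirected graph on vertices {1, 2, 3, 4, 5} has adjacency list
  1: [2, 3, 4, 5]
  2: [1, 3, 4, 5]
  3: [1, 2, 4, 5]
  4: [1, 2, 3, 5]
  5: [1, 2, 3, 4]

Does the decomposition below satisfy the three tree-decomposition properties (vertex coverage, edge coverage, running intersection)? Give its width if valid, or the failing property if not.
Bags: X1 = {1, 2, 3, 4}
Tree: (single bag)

No — vertex 5 appears in no bag.

A tree decomposition must satisfy three properties: every vertex lies in some bag; for every edge, both endpoints lie together in some bag; and for every vertex, the bags containing it form a connected subtree. Here vertex 5 appears in no bag, so the decomposition is invalid.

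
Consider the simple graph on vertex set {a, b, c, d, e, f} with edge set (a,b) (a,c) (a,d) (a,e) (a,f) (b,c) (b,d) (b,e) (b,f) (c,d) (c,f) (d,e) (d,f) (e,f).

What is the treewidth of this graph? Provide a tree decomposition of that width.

Treewidth 4.
One such decomposition:
Bags: B1 = {a, b, d, e, f}  B2 = {a, b, c, d, f}
Tree: B1–B2

The largest bag has 5 vertices, giving width 4; this decomposition certifies tw(G) ≤ 4. For the lower bound, the 5 vertices {a, b, d, e, f} are pairwise adjacent, and any tree decomposition puts a clique entirely inside one bag — forcing width ≥ 4. The upper and lower bounds meet at 4, so that is the treewidth.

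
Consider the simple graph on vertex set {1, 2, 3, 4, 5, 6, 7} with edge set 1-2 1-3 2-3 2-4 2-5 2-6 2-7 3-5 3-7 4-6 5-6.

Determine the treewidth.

2

A width-2 tree decomposition is:
Bags: B1 = {2, 5, 6}  B2 = {2, 3, 5}  B3 = {2, 4, 6}  B4 = {2, 3, 7}  B5 = {1, 2, 3}
Tree: B1–B2, B1–B3, B2–B4, B2–B5
Each bag holds 3 vertices, so the decomposition has width 2, which upper-bounds the treewidth. On the other hand G contains the 3-clique {1, 2, 3}. A clique must lie in a single bag of any decomposition, so no decomposition can have width below 2. Combining the bounds, tw(G) = 2.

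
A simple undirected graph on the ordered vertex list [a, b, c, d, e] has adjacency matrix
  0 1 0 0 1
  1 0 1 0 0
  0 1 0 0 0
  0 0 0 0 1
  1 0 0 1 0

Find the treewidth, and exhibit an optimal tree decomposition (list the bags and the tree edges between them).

Every bag has size at most 2, so the width is 2 − 1 = 1 and tw(G) ≤ 1. Any graph with an edge has treewidth ≥ 1, and G has the edge a–e. The upper and lower bounds meet at 1, so that is the treewidth.

Treewidth 1.
Bags: B1 = {a, e}  B2 = {d, e}  B3 = {a, b}  B4 = {b, c}
Tree: B1–B2, B1–B3, B3–B4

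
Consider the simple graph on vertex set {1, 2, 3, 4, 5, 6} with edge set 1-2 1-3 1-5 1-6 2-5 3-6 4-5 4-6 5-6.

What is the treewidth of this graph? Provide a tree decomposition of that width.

The largest bag has 3 vertices, giving width 2; this decomposition certifies tw(G) ≤ 2. Conversely, {1, 3, 6} is a clique of size 3, and the vertices of any clique must share a bag in every tree decomposition; so some bag has ≥ 3 vertices and tw(G) ≥ 2. Therefore the treewidth is 2.

Treewidth 2.
One optimal decomposition is:
Bags: B1 = {1, 5, 6}  B2 = {1, 3, 6}  B3 = {1, 2, 5}  B4 = {4, 5, 6}
Tree: B1–B2, B1–B3, B1–B4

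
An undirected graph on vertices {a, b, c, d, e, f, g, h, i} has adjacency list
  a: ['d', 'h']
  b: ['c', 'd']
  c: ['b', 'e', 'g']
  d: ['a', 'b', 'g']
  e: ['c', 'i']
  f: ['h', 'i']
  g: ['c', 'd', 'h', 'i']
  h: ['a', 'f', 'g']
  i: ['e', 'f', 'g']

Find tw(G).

3

A width-3 tree decomposition is:
Bags: B1 = {a, b, d, h}  B2 = {b, d, g, h}  B3 = {b, c, g, h}  B4 = {c, f, g, h}  B5 = {c, f, g, i}  B6 = {c, e, f, i}
Tree: B1–B2, B2–B3, B3–B4, B4–B5, B5–B6
Each bag holds 4 vertices, so the decomposition has width 3, which upper-bounds the treewidth. For the lower bound: the 4 vertex sets {a,b,d}, {h}, {g}, {c,e,f,i} are disjoint, each induces a connected subgraph, and every pair is joined by at least one edge of G. Contracting each set to a single vertex therefore yields K_{4} as a minor, and since treewidth is minor-monotone, tw(G) ≥ tw(K_{4}) = 3. Therefore the treewidth is 3.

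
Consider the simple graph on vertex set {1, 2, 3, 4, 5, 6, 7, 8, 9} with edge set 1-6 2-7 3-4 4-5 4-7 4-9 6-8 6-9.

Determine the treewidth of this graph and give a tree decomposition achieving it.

Treewidth 1.
Bags: B1 = {4, 9}  B2 = {4, 7}  B3 = {6, 9}  B4 = {6, 8}  B5 = {1, 6}  B6 = {3, 4}  B7 = {4, 5}  B8 = {2, 7}
Tree: B1–B2, B1–B3, B3–B4, B4–B5, B2–B6, B6–B7, B2–B8

The largest bag has 2 vertices, giving width 1; this decomposition certifies tw(G) ≤ 1. Since G has at least one edge (e.g. 4–9), it is not an edgeless graph, so tw(G) ≥ 1. Combining the bounds, tw(G) = 1.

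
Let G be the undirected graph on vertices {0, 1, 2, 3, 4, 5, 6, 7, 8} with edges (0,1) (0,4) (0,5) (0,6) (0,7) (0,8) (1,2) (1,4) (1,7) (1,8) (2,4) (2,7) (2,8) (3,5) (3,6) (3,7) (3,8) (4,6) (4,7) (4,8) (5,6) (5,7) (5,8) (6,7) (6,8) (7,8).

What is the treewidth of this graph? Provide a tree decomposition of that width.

Treewidth 4.
Bags: B1 = {0, 4, 6, 7, 8}  B2 = {0, 1, 4, 7, 8}  B3 = {0, 5, 6, 7, 8}  B4 = {3, 5, 6, 7, 8}  B5 = {1, 2, 4, 7, 8}
Tree: B1–B2, B1–B3, B3–B4, B2–B5

Every bag has size at most 5, so the width is 5 − 1 = 4 and tw(G) ≤ 4. On the other hand G contains the 5-clique {0, 1, 4, 7, 8}. A clique must lie in a single bag of any decomposition, so no decomposition can have width below 4. Therefore the treewidth is 4.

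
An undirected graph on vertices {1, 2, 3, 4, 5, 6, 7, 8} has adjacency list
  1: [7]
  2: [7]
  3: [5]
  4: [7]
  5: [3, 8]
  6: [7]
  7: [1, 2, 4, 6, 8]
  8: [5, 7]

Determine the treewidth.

A width-1 tree decomposition is:
Bags: B1 = {4, 7}  B2 = {6, 7}  B3 = {2, 7}  B4 = {1, 7}  B5 = {7, 8}  B6 = {5, 8}  B7 = {3, 5}
Tree: B1–B2, B2–B3, B2–B4, B1–B5, B5–B6, B6–B7
The largest bag has 2 vertices, giving width 1; this decomposition certifies tw(G) ≤ 1. Any graph with an edge has treewidth ≥ 1, and G has the edge 4–7. Combining the bounds, tw(G) = 1.

1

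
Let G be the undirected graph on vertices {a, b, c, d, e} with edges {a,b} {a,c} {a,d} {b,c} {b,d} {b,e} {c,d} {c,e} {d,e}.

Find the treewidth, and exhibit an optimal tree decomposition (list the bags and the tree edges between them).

Each bag holds 4 vertices, so the decomposition has width 3, which upper-bounds the treewidth. Conversely, {b, c, d, e} is a clique of size 4, and the vertices of any clique must share a bag in every tree decomposition; so some bag has ≥ 4 vertices and tw(G) ≥ 3. Hence tw(G) = 3 exactly.

Treewidth 3.
Bags: B1 = {b, c, d, e}  B2 = {a, b, c, d}
Tree: B1–B2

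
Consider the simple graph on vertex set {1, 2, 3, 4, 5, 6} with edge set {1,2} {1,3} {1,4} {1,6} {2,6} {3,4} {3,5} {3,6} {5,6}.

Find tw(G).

2

A width-2 tree decomposition is:
Bags: B1 = {3, 5, 6}  B2 = {1, 3, 6}  B3 = {1, 2, 6}  B4 = {1, 3, 4}
Tree: B1–B2, B2–B3, B2–B4
Every bag has size at most 3, so the width is 3 − 1 = 2 and tw(G) ≤ 2. Conversely, {1, 2, 6} is a clique of size 3, and the vertices of any clique must share a bag in every tree decomposition; so some bag has ≥ 3 vertices and tw(G) ≥ 2. The upper and lower bounds meet at 2, so that is the treewidth.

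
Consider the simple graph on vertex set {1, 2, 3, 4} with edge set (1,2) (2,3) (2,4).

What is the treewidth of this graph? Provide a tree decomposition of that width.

Treewidth 1.
One optimal decomposition is:
Bags: B1 = {2, 4}  B2 = {2, 3}  B3 = {1, 2}
Tree: B1–B2, B2–B3

Every bag has size at most 2, so the width is 2 − 1 = 1 and tw(G) ≤ 1. Since G has at least one edge (e.g. 2–4), it is not an edgeless graph, so tw(G) ≥ 1. Combining the bounds, tw(G) = 1.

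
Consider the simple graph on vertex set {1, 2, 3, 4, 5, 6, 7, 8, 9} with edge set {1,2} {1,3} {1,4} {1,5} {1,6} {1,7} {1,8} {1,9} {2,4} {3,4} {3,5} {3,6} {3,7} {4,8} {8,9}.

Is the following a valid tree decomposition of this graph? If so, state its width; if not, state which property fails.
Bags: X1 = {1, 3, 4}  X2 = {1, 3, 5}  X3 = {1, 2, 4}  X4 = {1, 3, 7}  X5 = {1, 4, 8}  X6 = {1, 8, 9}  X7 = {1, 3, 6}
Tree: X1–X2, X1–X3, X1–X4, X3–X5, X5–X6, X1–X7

Checking the three conditions: (i) the bags cover all of {1, 2, 3, 4, 5, 6, 7, 8, 9}; (ii) for each edge, some bag contains both endpoints; (iii) the bags containing any fixed vertex form a subtree. All hold, so the decomposition is valid with width 3 − 1 = 2.

Yes; width 2.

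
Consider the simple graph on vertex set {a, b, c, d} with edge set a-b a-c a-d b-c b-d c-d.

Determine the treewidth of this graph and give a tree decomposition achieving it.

Treewidth 3.
One such decomposition:
Bags: B1 = {a, b, c, d}
Tree: (single bag)

A single bag containing all 4 vertices is trivially a valid decomposition of width 3. For the lower bound, the 4 vertices {a, b, c, d} are pairwise adjacent, and any tree decomposition puts a clique entirely inside one bag — forcing width ≥ 3. Combining the bounds, tw(G) = 3.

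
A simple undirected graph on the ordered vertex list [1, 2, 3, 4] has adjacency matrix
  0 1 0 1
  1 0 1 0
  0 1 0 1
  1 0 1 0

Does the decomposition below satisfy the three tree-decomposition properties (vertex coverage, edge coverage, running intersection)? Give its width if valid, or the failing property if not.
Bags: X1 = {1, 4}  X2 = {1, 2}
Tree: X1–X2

No — vertex 3 appears in no bag.

A tree decomposition must satisfy three properties: every vertex lies in some bag; for every edge, both endpoints lie together in some bag; and for every vertex, the bags containing it form a connected subtree. Here vertex 3 appears in no bag, so the decomposition is invalid.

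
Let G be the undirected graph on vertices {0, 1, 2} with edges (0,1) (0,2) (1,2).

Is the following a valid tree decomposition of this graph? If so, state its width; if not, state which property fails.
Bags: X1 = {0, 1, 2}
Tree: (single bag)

Checking the three conditions: (i) the bags cover all of {0, 1, 2}; (ii) for each edge, some bag contains both endpoints; (iii) the bags containing any fixed vertex form a subtree. All hold, so the decomposition is valid with width 3 − 1 = 2.

Yes; width 2.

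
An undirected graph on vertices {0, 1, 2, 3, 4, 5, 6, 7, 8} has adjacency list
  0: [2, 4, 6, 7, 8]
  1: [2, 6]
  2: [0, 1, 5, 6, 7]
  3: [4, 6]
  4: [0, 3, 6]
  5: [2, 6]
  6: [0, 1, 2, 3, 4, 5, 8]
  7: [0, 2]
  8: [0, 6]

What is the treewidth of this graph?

A width-2 tree decomposition is:
Bags: B1 = {0, 2, 6}  B2 = {0, 4, 6}  B3 = {3, 4, 6}  B4 = {0, 6, 8}  B5 = {2, 5, 6}  B6 = {1, 2, 6}  B7 = {0, 2, 7}
Tree: B1–B2, B2–B3, B1–B4, B1–B5, B1–B6, B1–B7
Each bag holds 3 vertices, so the decomposition has width 2, which upper-bounds the treewidth. Conversely, {0, 6, 8} is a clique of size 3, and the vertices of any clique must share a bag in every tree decomposition; so some bag has ≥ 3 vertices and tw(G) ≥ 2. Combining the bounds, tw(G) = 2.

2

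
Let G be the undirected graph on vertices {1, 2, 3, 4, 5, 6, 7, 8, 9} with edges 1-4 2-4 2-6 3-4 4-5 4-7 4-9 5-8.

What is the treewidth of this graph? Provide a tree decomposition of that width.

Treewidth 1.
One such decomposition:
Bags: B1 = {2, 4}  B2 = {1, 4}  B3 = {3, 4}  B4 = {4, 9}  B5 = {2, 6}  B6 = {4, 5}  B7 = {4, 7}  B8 = {5, 8}
Tree: B1–B2, B1–B3, B3–B4, B1–B5, B2–B6, B6–B7, B6–B8

Each bag holds 2 vertices, so the decomposition has width 1, which upper-bounds the treewidth. Any graph with an edge has treewidth ≥ 1, and G has the edge 4–2. Therefore the treewidth is 1.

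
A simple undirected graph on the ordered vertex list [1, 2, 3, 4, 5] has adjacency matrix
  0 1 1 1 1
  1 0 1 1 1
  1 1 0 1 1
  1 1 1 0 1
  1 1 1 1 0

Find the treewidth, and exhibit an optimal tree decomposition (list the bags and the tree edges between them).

With just one bag of size 5, the width is 5 − 1 = 4, so tw(G) ≤ 4. Conversely, {1, 2, 3, 4, 5} is a clique of size 5, and the vertices of any clique must share a bag in every tree decomposition; so some bag has ≥ 5 vertices and tw(G) ≥ 4. Combining the bounds, tw(G) = 4.

Treewidth 4.
Bags: B1 = {1, 2, 3, 4, 5}
Tree: (single bag)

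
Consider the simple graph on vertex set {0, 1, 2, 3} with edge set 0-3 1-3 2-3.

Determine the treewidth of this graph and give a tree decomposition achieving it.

Treewidth 1.
Bags: B1 = {1, 3}  B2 = {2, 3}  B3 = {0, 3}
Tree: B1–B2, B2–B3

The largest bag has 2 vertices, giving width 1; this decomposition certifies tw(G) ≤ 1. Since G has at least one edge (e.g. 1–3), it is not an edgeless graph, so tw(G) ≥ 1. Therefore the treewidth is 1.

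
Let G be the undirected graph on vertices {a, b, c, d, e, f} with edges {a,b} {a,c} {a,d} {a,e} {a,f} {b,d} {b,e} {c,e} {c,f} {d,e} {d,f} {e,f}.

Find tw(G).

3

A width-3 tree decomposition is:
Bags: B1 = {a, c, e, f}  B2 = {a, d, e, f}  B3 = {a, b, d, e}
Tree: B1–B2, B2–B3
Every bag has size at most 4, so the width is 4 − 1 = 3 and tw(G) ≤ 3. For the lower bound, the 4 vertices {a, d, e, f} are pairwise adjacent, and any tree decomposition puts a clique entirely inside one bag — forcing width ≥ 3. Combining the bounds, tw(G) = 3.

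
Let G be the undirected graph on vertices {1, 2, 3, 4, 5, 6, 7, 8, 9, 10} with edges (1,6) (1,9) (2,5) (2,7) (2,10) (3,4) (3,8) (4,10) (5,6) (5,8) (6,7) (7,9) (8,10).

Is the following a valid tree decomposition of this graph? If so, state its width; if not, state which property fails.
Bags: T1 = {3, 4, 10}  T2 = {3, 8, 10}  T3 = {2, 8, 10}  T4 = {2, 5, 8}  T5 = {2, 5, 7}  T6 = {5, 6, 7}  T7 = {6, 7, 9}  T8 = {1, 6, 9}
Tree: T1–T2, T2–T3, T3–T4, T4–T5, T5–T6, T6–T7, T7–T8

Checking the three conditions: (i) the bags cover all of {1, 2, 3, 4, 5, 6, 7, 8, 9, 10}; (ii) for each edge, some bag contains both endpoints; (iii) the bags containing any fixed vertex form a subtree. All hold, so the decomposition is valid with width 3 − 1 = 2.

Yes; width 2.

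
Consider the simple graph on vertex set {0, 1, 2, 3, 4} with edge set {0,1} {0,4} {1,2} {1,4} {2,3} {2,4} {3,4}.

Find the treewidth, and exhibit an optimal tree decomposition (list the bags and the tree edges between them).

Every bag has size at most 3, so the width is 3 − 1 = 2 and tw(G) ≤ 2. Conversely, {0, 1, 4} is a clique of size 3, and the vertices of any clique must share a bag in every tree decomposition; so some bag has ≥ 3 vertices and tw(G) ≥ 2. Combining the bounds, tw(G) = 2.

Treewidth 2.
One optimal decomposition is:
Bags: B1 = {2, 3, 4}  B2 = {1, 2, 4}  B3 = {0, 1, 4}
Tree: B1–B2, B2–B3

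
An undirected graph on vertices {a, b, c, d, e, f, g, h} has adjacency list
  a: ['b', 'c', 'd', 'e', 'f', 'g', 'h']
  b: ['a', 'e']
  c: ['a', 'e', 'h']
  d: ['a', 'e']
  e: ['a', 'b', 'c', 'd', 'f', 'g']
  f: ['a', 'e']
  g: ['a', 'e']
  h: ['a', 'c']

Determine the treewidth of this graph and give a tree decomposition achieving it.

Treewidth 2.
One optimal decomposition is:
Bags: B1 = {a, c, e}  B2 = {a, e, f}  B3 = {a, d, e}  B4 = {a, e, g}  B5 = {a, b, e}  B6 = {a, c, h}
Tree: B1–B2, B2–B3, B2–B4, B3–B5, B1–B6

Every bag has size at most 3, so the width is 3 − 1 = 2 and tw(G) ≤ 2. Conversely, {a, d, e} is a clique of size 3, and the vertices of any clique must share a bag in every tree decomposition; so some bag has ≥ 3 vertices and tw(G) ≥ 2. Hence tw(G) = 2 exactly.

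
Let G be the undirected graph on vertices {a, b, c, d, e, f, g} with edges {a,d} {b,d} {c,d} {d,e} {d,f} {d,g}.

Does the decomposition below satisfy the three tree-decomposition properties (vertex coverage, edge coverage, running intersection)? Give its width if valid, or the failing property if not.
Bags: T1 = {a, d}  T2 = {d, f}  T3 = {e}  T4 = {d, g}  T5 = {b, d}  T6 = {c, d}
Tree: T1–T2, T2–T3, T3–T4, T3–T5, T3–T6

No — edge (d,e) lies in no bag.

A tree decomposition must satisfy three properties: every vertex lies in some bag; for every edge, both endpoints lie together in some bag; and for every vertex, the bags containing it form a connected subtree. Here edge (d,e) lies in no bag, so the decomposition is invalid.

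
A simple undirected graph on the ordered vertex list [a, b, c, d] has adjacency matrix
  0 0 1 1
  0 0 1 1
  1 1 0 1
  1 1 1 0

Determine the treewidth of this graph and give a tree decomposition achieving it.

The largest bag has 3 vertices, giving width 2; this decomposition certifies tw(G) ≤ 2. Conversely, {a, c, d} is a clique of size 3, and the vertices of any clique must share a bag in every tree decomposition; so some bag has ≥ 3 vertices and tw(G) ≥ 2. The upper and lower bounds meet at 2, so that is the treewidth.

Treewidth 2.
One optimal decomposition is:
Bags: B1 = {b, c, d}  B2 = {a, c, d}
Tree: B1–B2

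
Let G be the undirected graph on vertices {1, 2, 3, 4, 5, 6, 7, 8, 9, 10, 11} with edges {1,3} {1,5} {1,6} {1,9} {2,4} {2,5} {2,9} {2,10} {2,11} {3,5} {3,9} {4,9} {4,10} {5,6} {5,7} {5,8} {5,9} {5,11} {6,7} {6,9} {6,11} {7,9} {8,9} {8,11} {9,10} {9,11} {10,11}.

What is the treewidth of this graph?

A width-3 tree decomposition is:
Bags: B1 = {5, 6, 7, 9}  B2 = {5, 6, 9, 11}  B3 = {2, 5, 9, 11}  B4 = {5, 8, 9, 11}  B5 = {1, 5, 6, 9}  B6 = {2, 9, 10, 11}  B7 = {2, 4, 9, 10}  B8 = {1, 3, 5, 9}
Tree: B1–B2, B2–B3, B3–B4, B2–B5, B3–B6, B6–B7, B5–B8
Every bag has size at most 4, so the width is 4 − 1 = 3 and tw(G) ≤ 3. Conversely, {2, 9, 10, 11} is a clique of size 4, and the vertices of any clique must share a bag in every tree decomposition; so some bag has ≥ 4 vertices and tw(G) ≥ 3. Combining the bounds, tw(G) = 3.

3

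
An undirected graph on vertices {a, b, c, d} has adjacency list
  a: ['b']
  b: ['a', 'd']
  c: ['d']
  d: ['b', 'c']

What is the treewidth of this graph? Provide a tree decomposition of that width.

Every bag has size at most 2, so the width is 2 − 1 = 1 and tw(G) ≤ 1. Any graph with an edge has treewidth ≥ 1, and G has the edge c–d. Combining the bounds, tw(G) = 1.

Treewidth 1.
Bags: B1 = {c, d}  B2 = {b, d}  B3 = {a, b}
Tree: B1–B2, B2–B3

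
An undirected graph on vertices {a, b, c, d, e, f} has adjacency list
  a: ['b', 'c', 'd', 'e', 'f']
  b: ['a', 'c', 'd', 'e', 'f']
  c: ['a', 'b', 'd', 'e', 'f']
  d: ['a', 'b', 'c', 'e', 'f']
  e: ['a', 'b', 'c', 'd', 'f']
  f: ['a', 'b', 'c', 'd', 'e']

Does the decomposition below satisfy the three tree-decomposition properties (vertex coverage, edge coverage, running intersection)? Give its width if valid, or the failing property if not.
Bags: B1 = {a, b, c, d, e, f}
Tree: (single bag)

Yes; width 5.

Vertex coverage: the bags together contain {a, b, c, d, e, f}, the full vertex set. Edge coverage: each edge of G has both endpoints in at least one bag. Running intersection: for every vertex, the bags containing it form a connected subtree. All three properties hold, so this is a valid tree decomposition of width max|bag| − 1 = 5, and hence tw(G) ≤ 5.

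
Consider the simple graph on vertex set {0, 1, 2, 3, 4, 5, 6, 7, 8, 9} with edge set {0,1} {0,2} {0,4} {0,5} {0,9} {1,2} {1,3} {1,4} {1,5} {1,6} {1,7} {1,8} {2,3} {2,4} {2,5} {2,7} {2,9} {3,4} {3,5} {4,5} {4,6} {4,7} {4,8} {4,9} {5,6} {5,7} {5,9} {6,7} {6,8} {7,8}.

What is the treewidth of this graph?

4

A width-4 tree decomposition is:
Bags: B1 = {0, 2, 4, 5, 9}  B2 = {0, 1, 2, 4, 5}  B3 = {1, 2, 4, 5, 7}  B4 = {1, 4, 5, 6, 7}  B5 = {1, 4, 6, 7, 8}  B6 = {1, 2, 3, 4, 5}
Tree: B1–B2, B2–B3, B3–B4, B4–B5, B2–B6
Every bag has size at most 5, so the width is 5 − 1 = 4 and tw(G) ≤ 4. For the lower bound, the 5 vertices {1, 4, 6, 7, 8} are pairwise adjacent, and any tree decomposition puts a clique entirely inside one bag — forcing width ≥ 4. Therefore the treewidth is 4.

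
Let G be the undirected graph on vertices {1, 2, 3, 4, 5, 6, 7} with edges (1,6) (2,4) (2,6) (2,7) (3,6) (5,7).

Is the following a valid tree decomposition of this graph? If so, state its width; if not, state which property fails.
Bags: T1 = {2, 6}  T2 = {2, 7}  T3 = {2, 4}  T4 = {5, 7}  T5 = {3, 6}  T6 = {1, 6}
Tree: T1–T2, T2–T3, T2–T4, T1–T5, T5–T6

Vertex coverage: the bags together contain {1, 2, 3, 4, 5, 6, 7}, the full vertex set. Edge coverage: each edge of G has both endpoints in at least one bag. Running intersection: for every vertex, the bags containing it form a connected subtree. All three properties hold, so this is a valid tree decomposition of width max|bag| − 1 = 1, and hence tw(G) ≤ 1.

Yes; width 1.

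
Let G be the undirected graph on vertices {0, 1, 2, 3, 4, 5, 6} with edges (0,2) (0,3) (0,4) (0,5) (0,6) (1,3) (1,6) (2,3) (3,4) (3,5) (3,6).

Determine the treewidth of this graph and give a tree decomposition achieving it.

Treewidth 2.
Bags: B1 = {0, 2, 3}  B2 = {0, 3, 4}  B3 = {0, 3, 5}  B4 = {0, 3, 6}  B5 = {1, 3, 6}
Tree: B1–B2, B2–B3, B1–B4, B4–B5

Every bag has size at most 3, so the width is 3 − 1 = 2 and tw(G) ≤ 2. For the lower bound, the 3 vertices {0, 2, 3} are pairwise adjacent, and any tree decomposition puts a clique entirely inside one bag — forcing width ≥ 2. Therefore the treewidth is 2.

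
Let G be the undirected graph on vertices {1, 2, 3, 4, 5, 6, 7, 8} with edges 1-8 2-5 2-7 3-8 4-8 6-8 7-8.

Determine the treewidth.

1

A width-1 tree decomposition is:
Bags: B1 = {7, 8}  B2 = {2, 7}  B3 = {2, 5}  B4 = {4, 8}  B5 = {3, 8}  B6 = {6, 8}  B7 = {1, 8}
Tree: B1–B2, B2–B3, B1–B4, B4–B5, B5–B6, B4–B7
The largest bag has 2 vertices, giving width 1; this decomposition certifies tw(G) ≤ 1. Any graph with an edge has treewidth ≥ 1, and G has the edge 7–8. Combining the bounds, tw(G) = 1.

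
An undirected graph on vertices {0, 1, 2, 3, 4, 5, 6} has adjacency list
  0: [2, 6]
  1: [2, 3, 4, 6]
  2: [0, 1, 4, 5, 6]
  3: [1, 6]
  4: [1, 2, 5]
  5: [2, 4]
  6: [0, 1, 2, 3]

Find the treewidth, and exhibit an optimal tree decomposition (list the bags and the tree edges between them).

Treewidth 2.
One optimal decomposition is:
Bags: B1 = {1, 2, 6}  B2 = {1, 2, 4}  B3 = {0, 2, 6}  B4 = {1, 3, 6}  B5 = {2, 4, 5}
Tree: B1–B2, B1–B3, B1–B4, B2–B5

Every bag has size at most 3, so the width is 3 − 1 = 2 and tw(G) ≤ 2. For the lower bound, the 3 vertices {0, 2, 6} are pairwise adjacent, and any tree decomposition puts a clique entirely inside one bag — forcing width ≥ 2. Combining the bounds, tw(G) = 2.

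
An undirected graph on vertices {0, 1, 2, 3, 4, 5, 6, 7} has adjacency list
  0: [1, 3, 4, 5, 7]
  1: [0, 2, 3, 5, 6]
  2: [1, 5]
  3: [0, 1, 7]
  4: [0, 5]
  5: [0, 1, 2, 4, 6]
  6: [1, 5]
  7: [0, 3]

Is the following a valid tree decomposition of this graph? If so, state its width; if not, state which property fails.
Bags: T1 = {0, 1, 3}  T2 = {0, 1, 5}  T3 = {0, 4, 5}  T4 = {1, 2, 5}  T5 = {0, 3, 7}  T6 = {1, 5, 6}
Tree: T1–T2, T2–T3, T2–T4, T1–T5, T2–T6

Vertex coverage: the bags together contain {0, 1, 2, 3, 4, 5, 6, 7}, the full vertex set. Edge coverage: each edge of G has both endpoints in at least one bag. Running intersection: for every vertex, the bags containing it form a connected subtree. All three properties hold, so this is a valid tree decomposition of width max|bag| − 1 = 2, and hence tw(G) ≤ 2.

Yes; width 2.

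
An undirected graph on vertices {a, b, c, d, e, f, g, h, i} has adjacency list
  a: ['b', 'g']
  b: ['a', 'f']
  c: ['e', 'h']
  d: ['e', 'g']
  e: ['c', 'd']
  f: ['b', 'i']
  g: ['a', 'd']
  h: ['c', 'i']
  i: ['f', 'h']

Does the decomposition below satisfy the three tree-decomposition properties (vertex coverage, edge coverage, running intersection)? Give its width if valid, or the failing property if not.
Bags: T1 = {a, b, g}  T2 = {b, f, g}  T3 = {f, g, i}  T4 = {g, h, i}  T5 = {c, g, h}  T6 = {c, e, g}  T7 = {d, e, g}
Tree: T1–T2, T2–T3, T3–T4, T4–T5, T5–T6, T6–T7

Checking the three conditions: (i) the bags cover all of {a, b, c, d, e, f, g, h, i}; (ii) for each edge, some bag contains both endpoints; (iii) the bags containing any fixed vertex form a subtree. All hold, so the decomposition is valid with width 3 − 1 = 2.

Yes; width 2.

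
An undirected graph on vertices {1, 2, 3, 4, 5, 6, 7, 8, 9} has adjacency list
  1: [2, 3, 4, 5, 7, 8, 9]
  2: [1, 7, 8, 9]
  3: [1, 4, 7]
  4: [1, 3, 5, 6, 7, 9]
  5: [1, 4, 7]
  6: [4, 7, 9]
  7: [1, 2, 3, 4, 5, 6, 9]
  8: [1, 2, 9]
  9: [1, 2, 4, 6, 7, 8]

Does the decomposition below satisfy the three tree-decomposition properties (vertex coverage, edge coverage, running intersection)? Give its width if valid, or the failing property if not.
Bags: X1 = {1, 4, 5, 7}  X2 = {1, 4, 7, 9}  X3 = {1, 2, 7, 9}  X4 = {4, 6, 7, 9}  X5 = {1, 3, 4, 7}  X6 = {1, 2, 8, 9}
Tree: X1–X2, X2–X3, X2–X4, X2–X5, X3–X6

Yes; width 3.

Every vertex of G appears in some bag (union = {1, 2, 3, 4, 5, 6, 7, 8, 9}); every edge is covered by a bag; and for each vertex v the set of bags containing v is connected in the bag tree. The decomposition is therefore valid. The largest bag has 4 vertices, so the width is 3.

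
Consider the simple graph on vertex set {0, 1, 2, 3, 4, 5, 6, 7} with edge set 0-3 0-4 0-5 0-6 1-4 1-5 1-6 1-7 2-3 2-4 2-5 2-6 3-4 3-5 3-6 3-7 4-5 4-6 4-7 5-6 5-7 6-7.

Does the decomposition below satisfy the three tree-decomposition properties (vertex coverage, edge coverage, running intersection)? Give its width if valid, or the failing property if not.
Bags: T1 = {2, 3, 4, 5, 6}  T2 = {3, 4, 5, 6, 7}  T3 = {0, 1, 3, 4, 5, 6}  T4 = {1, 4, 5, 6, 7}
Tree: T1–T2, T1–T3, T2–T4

A tree decomposition must satisfy three properties: every vertex lies in some bag; for every edge, both endpoints lie together in some bag; and for every vertex, the bags containing it form a connected subtree. Here bags containing vertex 1 are not connected in the tree, so the decomposition is invalid.

No — bags containing vertex 1 are not connected in the tree.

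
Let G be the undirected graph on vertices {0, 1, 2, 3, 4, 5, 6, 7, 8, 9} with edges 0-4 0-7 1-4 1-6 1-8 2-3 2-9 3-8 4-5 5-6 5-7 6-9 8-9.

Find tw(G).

A width-2 tree decomposition is:
Bags: B1 = {0, 4, 7}  B2 = {4, 5, 7}  B3 = {1, 4, 5}  B4 = {1, 5, 6}  B5 = {1, 6, 8}  B6 = {6, 8, 9}  B7 = {3, 8, 9}  B8 = {2, 3, 9}
Tree: B1–B2, B2–B3, B3–B4, B4–B5, B5–B6, B6–B7, B7–B8
Every bag has size at most 3, so the width is 3 − 1 = 2 and tw(G) ≤ 2. The edges 0–7–5–4–0 form a cycle, so G is not a tree and its treewidth is at least 2. The upper and lower bounds meet at 2, so that is the treewidth.

2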